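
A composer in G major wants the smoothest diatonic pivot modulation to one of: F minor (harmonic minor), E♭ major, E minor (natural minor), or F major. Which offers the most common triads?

E minor

Triads of G major: G major (I), A minor (ii), B minor (iii), C major (IV), D major (V), E minor (vi), F♯ diminished (vii°).
F minor (harmonic minor) shares 1: C.
E♭ major shares 0: none.
E minor (natural minor) shares 7: G, Am, Bm, C, D, Em, F♯dim.
F major shares 2: Am, C.
The most common triads (7) are shared with E minor.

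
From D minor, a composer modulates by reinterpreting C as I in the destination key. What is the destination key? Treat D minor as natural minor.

C major

The numeral I denotes a major triad on scale degree 1. With C on degree 1, the tonic of the new key is C.
Degree 1 carries a major triad in major keys, so the destination is C major.
Check: the diatonic triads of C major are C (I), Dm (ii), Em (iii), F (IV), G (V), Am (vi), Bdim (vii°) — C is indeed I.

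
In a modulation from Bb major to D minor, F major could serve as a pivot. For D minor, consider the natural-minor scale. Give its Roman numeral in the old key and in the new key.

V in Bb major; III in D minor

The scale of Bb major is Bb C D Eb F G A; F is degree 5, and the triad built there (F-A-C) is major, so it is V.
The scale of D minor (natural minor) is D E F G A Bb C; F is degree 3, and the triad built there (F-A-C) is major, so it is III.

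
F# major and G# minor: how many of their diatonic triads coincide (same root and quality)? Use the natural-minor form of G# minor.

Diatonic triads of F# major: F# major (I), G# minor (ii), A# minor (iii), B major (IV), C# major (V), D# minor (vi), E# diminished (vii°).
Diatonic triads of G# minor (natural minor): G# minor (i), A# diminished (ii°), B major (III), C# minor (iv), D# minor (v), E major (VI), F# major (VII).
Matching root and quality in both lists: F# major, G# minor, B major, D# minor.
That gives 4 common triads.

4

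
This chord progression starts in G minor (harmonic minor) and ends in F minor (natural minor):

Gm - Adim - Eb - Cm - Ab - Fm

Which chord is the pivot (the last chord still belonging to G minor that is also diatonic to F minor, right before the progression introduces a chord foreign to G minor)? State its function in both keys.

Cm — iv in G minor, v in F minor

Chords diatonic to G minor: Gm, Adim, Bbaug, Cm, D, Eb, F#dim.
Reading the progression, the first chord not in that set is Ab, so the modulation leaves G minor there.
The chord immediately before Ab is Cm, which is diatonic to both keys: iv in G minor and v in F minor.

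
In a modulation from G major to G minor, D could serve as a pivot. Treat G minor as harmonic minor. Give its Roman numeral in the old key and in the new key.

V in G major; V in G minor

The scale of G major is G A B C D E F#; D is degree 5, and the triad built there (D-F#-A) is major, so it is V.
The scale of G minor (harmonic minor) is G A Bb C D Eb F#; D is degree 5, and the triad built there (D-F#-A) is major, so it is V.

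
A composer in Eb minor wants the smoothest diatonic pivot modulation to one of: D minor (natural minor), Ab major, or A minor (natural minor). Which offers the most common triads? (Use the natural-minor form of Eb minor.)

Triads of Eb minor (natural minor): Eb minor (i), F diminished (ii°), Gb major (III), Ab minor (iv), Bb minor (v), Cb major (VI), Db major (VII).
D minor (natural minor) shares 0: none.
Ab major shares 2: Bbm, Db.
A minor (natural minor) shares 0: none.
The most common triads (2) are shared with Ab major.

Ab major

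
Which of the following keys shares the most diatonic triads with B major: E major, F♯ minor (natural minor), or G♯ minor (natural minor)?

G♯ minor

Triads of B major: B (I), C♯m (ii), D♯m (iii), E (IV), F♯ (V), G♯m (vi), A♯dim (vii°).
E major shares 4: B, C♯m, E, G♯m.
F♯ minor (natural minor) shares 2: C♯m, E.
G♯ minor (natural minor) shares 7: B, C♯m, D♯m, E, F♯, G♯m, A♯dim.
The most common triads (7) are shared with G♯ minor.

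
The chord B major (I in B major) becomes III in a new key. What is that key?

G♯ minor

The numeral III denotes a major triad on scale degree 3. With B on degree 3, the tonic of the new key is G♯.
Degree 3 carries a major triad in natural-minor keys, so the destination is G♯ minor.
Check: the diatonic triads of G♯ minor (natural minor) are G♯m (i), A♯dim (ii°), B (III), C♯m (iv), D♯m (v), E (VI), F♯ (VII) — B major is indeed III.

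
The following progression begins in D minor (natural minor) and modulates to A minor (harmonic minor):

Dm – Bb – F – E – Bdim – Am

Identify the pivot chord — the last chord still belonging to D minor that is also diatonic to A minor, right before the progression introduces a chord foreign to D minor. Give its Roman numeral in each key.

F — III in D minor, VI in A minor

Chords diatonic to D minor: Dm, Edim, F, Gm, Am, Bb, C.
Reading the progression, the first chord not in that set is E, so the modulation leaves D minor there.
The chord immediately before E is F, which is diatonic to both keys: III in D minor and VI in A minor.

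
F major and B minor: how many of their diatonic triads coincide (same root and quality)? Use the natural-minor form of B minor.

Diatonic triads of F major: F (I), Gm (ii), Am (iii), Bb (IV), C (V), Dm (vi), Edim (vii°).
Diatonic triads of B minor (natural minor): Bm (i), C#dim (ii°), D (III), Em (iv), F#m (v), G (VI), A (VII).
No triad has the same root and quality in both keys.

0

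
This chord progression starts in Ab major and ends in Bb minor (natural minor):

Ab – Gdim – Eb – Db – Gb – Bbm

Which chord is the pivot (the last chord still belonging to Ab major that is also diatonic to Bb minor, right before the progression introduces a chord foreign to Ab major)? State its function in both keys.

Chords diatonic to Ab major: Ab, Bbm, Cm, Db, Eb, Fm, Gdim.
Reading the progression, the first chord not in that set is Gb, so the modulation leaves Ab major there.
The chord immediately before Gb is Db, which is diatonic to both keys: IV in Ab major and III in Bb minor.

Db — IV in Ab major, III in Bb minor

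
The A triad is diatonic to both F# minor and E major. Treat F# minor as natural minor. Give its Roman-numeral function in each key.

III in F# minor; IV in E major

The scale of F# minor (natural minor) is F# G# A B C# D E; A is degree 3, and the triad built there (A-C#-E) is major, so it is III.
The scale of E major is E F# G# A B C# D#; A is degree 4, and the triad built there (A-C#-E) is major, so it is IV.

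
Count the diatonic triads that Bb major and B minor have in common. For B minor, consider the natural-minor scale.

Diatonic triads of Bb major: Bb (I), Cm (ii), Dm (iii), Eb (IV), F (V), Gm (vi), Adim (vii°).
Diatonic triads of B minor (natural minor): Bm (i), C#dim (ii°), D (III), Em (iv), F#m (v), G (VI), A (VII).
No triad has the same root and quality in both keys.

0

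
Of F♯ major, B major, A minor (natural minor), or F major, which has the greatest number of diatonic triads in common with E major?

B major

Triads of E major: E major (I), F♯ minor (ii), G♯ minor (iii), A major (IV), B major (V), C♯ minor (vi), D♯ diminished (vii°).
F♯ major shares 2: G♯m, B.
B major shares 4: E, G♯m, B, C♯m.
A minor (natural minor) shares 0: none.
F major shares 0: none.
The most common triads (4) are shared with B major.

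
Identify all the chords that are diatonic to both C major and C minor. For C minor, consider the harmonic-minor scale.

G, Bdim

Triads in C major: C (I), Dm (ii), Em (iii), F (IV), G (V), Am (vi), Bdim (vii°).
Triads in C minor (harmonic minor): Cm (i), Ddim (ii°), Ebaug (III+), Fm (iv), G (V), Ab (VI), Bdim (vii°).
Shared triads with their functions: G (V in C major, V in C minor); Bdim (vii° in C major, vii° in C minor).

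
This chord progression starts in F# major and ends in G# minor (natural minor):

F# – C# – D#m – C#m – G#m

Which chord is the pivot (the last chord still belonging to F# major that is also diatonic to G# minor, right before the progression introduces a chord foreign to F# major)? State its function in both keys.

D#m — vi in F# major, v in G# minor

Chords diatonic to F# major: F#, G#m, A#m, B, C#, D#m, E#dim.
Reading the progression, the first chord not in that set is C#m, so the modulation leaves F# major there.
The chord immediately before C#m is D#m, which is diatonic to both keys: vi in F# major and v in G# minor.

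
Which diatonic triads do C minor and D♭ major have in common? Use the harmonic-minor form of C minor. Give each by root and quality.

Fm, A♭

Triads in C minor (harmonic minor): Cm (i), Ddim (ii°), E♭aug (III+), Fm (iv), G (V), A♭ (VI), Bdim (vii°).
Triads in D♭ major: D♭ (I), E♭m (ii), Fm (iii), G♭ (IV), A♭ (V), B♭m (vi), Cdim (vii°).
Shared triads with their functions: Fm (iv in C minor, iii in D♭ major); A♭ (VI in C minor, V in D♭ major).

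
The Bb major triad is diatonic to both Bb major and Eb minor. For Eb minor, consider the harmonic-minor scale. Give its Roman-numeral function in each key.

The scale of Bb major is Bb C D Eb F G A; Bb is degree 1, and the triad built there (Bb-D-F) is major, so it is I.
The scale of Eb minor (harmonic minor) is Eb F Gb Ab Bb Cb D; Bb is degree 5, and the triad built there (Bb-D-F) is major, so it is V.

I in Bb major; V in Eb minor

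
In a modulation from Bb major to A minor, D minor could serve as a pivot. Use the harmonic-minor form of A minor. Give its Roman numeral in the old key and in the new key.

The scale of Bb major is Bb C D Eb F G A; D is degree 3, and the triad built there (D-F-A) is minor, so it is iii.
The scale of A minor (harmonic minor) is A B C D E F G#; D is degree 4, and the triad built there (D-F-A) is minor, so it is iv.

iii in Bb major; iv in A minor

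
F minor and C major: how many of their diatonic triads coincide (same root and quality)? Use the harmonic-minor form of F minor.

1

Diatonic triads of F minor (harmonic minor): F minor (i), G diminished (ii°), Ab augmented (III+), Bb minor (iv), C major (V), Db major (VI), E diminished (vii°).
Diatonic triads of C major: C major (I), D minor (ii), E minor (iii), F major (IV), G major (V), A minor (vi), B diminished (vii°).
Matching root and quality in both lists: C major.
That gives 1 common triad.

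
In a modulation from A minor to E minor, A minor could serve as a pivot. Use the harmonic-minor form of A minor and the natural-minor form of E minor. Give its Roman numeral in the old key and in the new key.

The scale of A minor (harmonic minor) is A B C D E F G#; A is degree 1, and the triad built there (A-C-E) is minor, so it is i.
The scale of E minor (natural minor) is E F# G A B C D; A is degree 4, and the triad built there (A-C-E) is minor, so it is iv.

i in A minor; iv in E minor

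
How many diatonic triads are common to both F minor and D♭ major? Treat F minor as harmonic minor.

Diatonic triads of F minor (harmonic minor): Fm (i), Gdim (ii°), A♭aug (III+), B♭m (iv), C (V), D♭ (VI), Edim (vii°).
Diatonic triads of D♭ major: D♭ (I), E♭m (ii), Fm (iii), G♭ (IV), A♭ (V), B♭m (vi), Cdim (vii°).
Matching root and quality in both lists: Fm, B♭m, D♭.
That gives 3 common triads.

3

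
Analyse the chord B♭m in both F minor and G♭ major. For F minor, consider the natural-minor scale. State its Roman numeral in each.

iv in F minor; iii in G♭ major

The scale of F minor (natural minor) is F G A♭ B♭ C D♭ E♭; B♭ is degree 4, and the triad built there (B♭-D♭-F) is minor, so it is iv.
The scale of G♭ major is G♭ A♭ B♭ C♭ D♭ E♭ F; B♭ is degree 3, and the triad built there (B♭-D♭-F) is minor, so it is iii.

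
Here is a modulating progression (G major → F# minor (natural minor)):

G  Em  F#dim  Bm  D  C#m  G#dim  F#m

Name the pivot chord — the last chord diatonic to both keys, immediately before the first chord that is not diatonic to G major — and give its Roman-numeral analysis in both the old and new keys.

D — V in G major, VI in F# minor

Chords diatonic to G major: G, Am, Bm, C, D, Em, F#dim.
Reading the progression, the first chord not in that set is C#m, so the modulation leaves G major there.
The chord immediately before C#m is D, which is diatonic to both keys: V in G major and VI in F# minor.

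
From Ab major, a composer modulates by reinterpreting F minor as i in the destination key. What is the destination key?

The numeral i denotes a minor triad on scale degree 1. With F on degree 1, the tonic of the new key is F.
Degree 1 carries a minor triad in minor keys, so the destination is F minor.
Check: the diatonic triads of F minor (natural minor) are Fm (i), Gdim (ii°), Ab (III), Bbm (iv), Cm (v), Db (VI), Eb (VII) — F minor is indeed i.

F minor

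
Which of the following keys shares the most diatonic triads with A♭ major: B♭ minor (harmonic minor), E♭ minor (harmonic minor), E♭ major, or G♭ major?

Triads of A♭ major: A♭ major (I), B♭ minor (ii), C minor (iii), D♭ major (IV), E♭ major (V), F minor (vi), G diminished (vii°).
B♭ minor (harmonic minor) shares 1: B♭m.
E♭ minor (harmonic minor) shares 0: none.
E♭ major shares 4: A♭, Cm, E♭, Fm.
G♭ major shares 2: B♭m, D♭.
The most common triads (4) are shared with E♭ major.

E♭ major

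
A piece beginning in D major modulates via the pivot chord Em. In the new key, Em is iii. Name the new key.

The numeral iii denotes a minor triad on scale degree 3. With E on degree 3, the tonic of the new key is C.
Degree 3 carries a minor triad in major keys, so the destination is C major.
Check: the diatonic triads of C major are C (I), Dm (ii), Em (iii), F (IV), G (V), Am (vi), Bdim (vii°) — Em is indeed iii.

C major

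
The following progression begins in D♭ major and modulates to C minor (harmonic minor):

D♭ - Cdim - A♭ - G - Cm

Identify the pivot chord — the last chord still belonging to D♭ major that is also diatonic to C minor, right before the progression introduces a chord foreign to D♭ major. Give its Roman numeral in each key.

Chords diatonic to D♭ major: D♭, E♭m, Fm, G♭, A♭, B♭m, Cdim.
Reading the progression, the first chord not in that set is G, so the modulation leaves D♭ major there.
The chord immediately before G is A♭, which is diatonic to both keys: V in D♭ major and VI in C minor.

A♭ — V in D♭ major, VI in C minor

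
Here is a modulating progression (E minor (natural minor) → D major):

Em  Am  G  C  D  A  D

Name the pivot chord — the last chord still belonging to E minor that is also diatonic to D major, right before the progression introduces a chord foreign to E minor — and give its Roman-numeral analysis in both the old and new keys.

Chords diatonic to E minor: Em, F#dim, G, Am, Bm, C, D.
Reading the progression, the first chord not in that set is A, so the modulation leaves E minor there.
The chord immediately before A is D, which is diatonic to both keys: VII in E minor and I in D major.

D — VII in E minor, I in D major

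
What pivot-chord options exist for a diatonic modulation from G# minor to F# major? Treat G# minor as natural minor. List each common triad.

G#m, B, D#m, F#

Triads in G# minor (natural minor): G#m (i), A#dim (ii°), B (III), C#m (iv), D#m (v), E (VI), F# (VII).
Triads in F# major: F# (I), G#m (ii), A#m (iii), B (IV), C# (V), D#m (vi), E#dim (vii°).
Shared triads with their functions: G#m (i in G# minor, ii in F# major); B (III in G# minor, IV in F# major); D#m (v in G# minor, vi in F# major); F# (VII in G# minor, I in F# major).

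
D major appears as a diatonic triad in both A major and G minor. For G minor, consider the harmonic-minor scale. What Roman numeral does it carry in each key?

The scale of A major is A B C# D E F# G#; D is degree 4, and the triad built there (D-F#-A) is major, so it is IV.
The scale of G minor (harmonic minor) is G A Bb C D Eb F#; D is degree 5, and the triad built there (D-F#-A) is major, so it is V.

IV in A major; V in G minor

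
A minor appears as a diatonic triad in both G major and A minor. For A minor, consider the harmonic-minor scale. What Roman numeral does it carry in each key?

ii in G major; i in A minor

The scale of G major is G A B C D E F#; A is degree 2, and the triad built there (A-C-E) is minor, so it is ii.
The scale of A minor (harmonic minor) is A B C D E F G#; A is degree 1, and the triad built there (A-C-E) is minor, so it is i.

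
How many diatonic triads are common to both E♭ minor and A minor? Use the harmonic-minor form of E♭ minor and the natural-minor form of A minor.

Diatonic triads of E♭ minor (harmonic minor): E♭m (i), Fdim (ii°), G♭aug (III+), A♭m (iv), B♭ (V), C♭ (VI), Ddim (vii°).
Diatonic triads of A minor (natural minor): Am (i), Bdim (ii°), C (III), Dm (iv), Em (v), F (VI), G (VII).
No triad has the same root and quality in both keys.

0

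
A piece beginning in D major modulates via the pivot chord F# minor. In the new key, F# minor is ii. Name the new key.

The numeral ii denotes a minor triad on scale degree 2. With F# on degree 2, the tonic of the new key is E.
Degree 2 carries a minor triad in major keys, so the destination is E major.
Check: the diatonic triads of E major are E (I), F#m (ii), G#m (iii), A (IV), B (V), C#m (vi), D#dim (vii°) — F# minor is indeed ii.

E major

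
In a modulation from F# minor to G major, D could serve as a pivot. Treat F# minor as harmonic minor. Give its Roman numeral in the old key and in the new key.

The scale of F# minor (harmonic minor) is F# G# A B C# D E#; D is degree 6, and the triad built there (D-F#-A) is major, so it is VI.
The scale of G major is G A B C D E F#; D is degree 5, and the triad built there (D-F#-A) is major, so it is V.

VI in F# minor; V in G major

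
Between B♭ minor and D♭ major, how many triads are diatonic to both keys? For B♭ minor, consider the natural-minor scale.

7

Diatonic triads of B♭ minor (natural minor): B♭m (i), Cdim (ii°), D♭ (III), E♭m (iv), Fm (v), G♭ (VI), A♭ (VII).
Diatonic triads of D♭ major: D♭ (I), E♭m (ii), Fm (iii), G♭ (IV), A♭ (V), B♭m (vi), Cdim (vii°).
Matching root and quality in both lists: B♭m, Cdim, D♭, E♭m, Fm, G♭, A♭.
That gives 7 common triads.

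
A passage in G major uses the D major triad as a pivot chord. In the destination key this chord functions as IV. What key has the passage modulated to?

A major

The numeral IV denotes a major triad on scale degree 4. With D on degree 4, the tonic of the new key is A.
Degree 4 carries a major triad in major keys, so the destination is A major.
Check: the diatonic triads of A major are A (I), Bm (ii), C#m (iii), D (IV), E (V), F#m (vi), G#dim (vii°) — D major is indeed IV.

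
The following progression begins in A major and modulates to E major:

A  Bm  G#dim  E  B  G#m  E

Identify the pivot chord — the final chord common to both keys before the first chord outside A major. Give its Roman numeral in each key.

Chords diatonic to A major: A, Bm, C#m, D, E, F#m, G#dim.
Reading the progression, the first chord not in that set is B, so the modulation leaves A major there.
The chord immediately before B is E, which is diatonic to both keys: V in A major and I in E major.

E — V in A major, I in E major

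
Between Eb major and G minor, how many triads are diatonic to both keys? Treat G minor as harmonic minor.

Diatonic triads of Eb major: Eb (I), Fm (ii), Gm (iii), Ab (IV), Bb (V), Cm (vi), Ddim (vii°).
Diatonic triads of G minor (harmonic minor): Gm (i), Adim (ii°), Bbaug (III+), Cm (iv), D (V), Eb (VI), F#dim (vii°).
Matching root and quality in both lists: Eb, Gm, Cm.
That gives 3 common triads.

3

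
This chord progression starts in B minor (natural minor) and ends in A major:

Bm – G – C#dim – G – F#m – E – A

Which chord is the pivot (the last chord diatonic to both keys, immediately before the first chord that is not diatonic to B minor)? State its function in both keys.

Chords diatonic to B minor: Bm, C#dim, D, Em, F#m, G, A.
Reading the progression, the first chord not in that set is E, so the modulation leaves B minor there.
The chord immediately before E is F#m, which is diatonic to both keys: v in B minor and vi in A major.

F#m — v in B minor, vi in A major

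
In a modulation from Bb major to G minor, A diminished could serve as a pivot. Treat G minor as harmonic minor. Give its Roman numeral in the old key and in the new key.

The scale of Bb major is Bb C D Eb F G A; A is degree 7, and the triad built there (A-C-Eb) is diminished, so it is vii°.
The scale of G minor (harmonic minor) is G A Bb C D Eb F#; A is degree 2, and the triad built there (A-C-Eb) is diminished, so it is ii°.

vii° in Bb major; ii° in G minor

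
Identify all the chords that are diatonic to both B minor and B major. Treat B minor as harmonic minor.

F#, A#dim

Triads in B minor (harmonic minor): Bm (i), C#dim (ii°), Daug (III+), Em (iv), F# (V), G (VI), A#dim (vii°).
Triads in B major: B (I), C#m (ii), D#m (iii), E (IV), F# (V), G#m (vi), A#dim (vii°).
Shared triads with their functions: F# (V in B minor, V in B major); A#dim (vii° in B minor, vii° in B major).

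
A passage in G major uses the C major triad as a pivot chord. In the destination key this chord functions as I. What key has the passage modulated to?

C major

The numeral I denotes a major triad on scale degree 1. With C on degree 1, the tonic of the new key is C.
Degree 1 carries a major triad in major keys, so the destination is C major.
Check: the diatonic triads of C major are C (I), Dm (ii), Em (iii), F (IV), G (V), Am (vi), Bdim (vii°) — C major is indeed I.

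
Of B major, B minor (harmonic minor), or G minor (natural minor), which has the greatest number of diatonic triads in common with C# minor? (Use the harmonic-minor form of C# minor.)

B major

Triads of C# minor (harmonic minor): C# minor (i), D# diminished (ii°), E augmented (III+), F# minor (iv), G# major (V), A major (VI), B# diminished (vii°).
B major shares 1: C#m.
B minor (harmonic minor) shares 0: none.
G minor (natural minor) shares 0: none.
The most common triads (1) are shared with B major.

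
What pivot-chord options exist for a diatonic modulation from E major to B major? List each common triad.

E, G#m, B, C#m

Triads in E major: E (I), F#m (ii), G#m (iii), A (IV), B (V), C#m (vi), D#dim (vii°).
Triads in B major: B (I), C#m (ii), D#m (iii), E (IV), F# (V), G#m (vi), A#dim (vii°).
Shared triads with their functions: E (I in E major, IV in B major); G#m (iii in E major, vi in B major); B (V in E major, I in B major); C#m (vi in E major, ii in B major).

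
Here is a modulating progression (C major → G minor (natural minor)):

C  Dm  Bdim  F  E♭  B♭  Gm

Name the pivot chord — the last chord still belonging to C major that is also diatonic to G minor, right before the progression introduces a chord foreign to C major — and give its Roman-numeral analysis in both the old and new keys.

Chords diatonic to C major: C, Dm, Em, F, G, Am, Bdim.
Reading the progression, the first chord not in that set is E♭, so the modulation leaves C major there.
The chord immediately before E♭ is F, which is diatonic to both keys: IV in C major and VII in G minor.

F — IV in C major, VII in G minor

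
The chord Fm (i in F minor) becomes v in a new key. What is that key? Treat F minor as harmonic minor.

The numeral v denotes a minor triad on scale degree 5. With F on degree 5, the tonic of the new key is Bb.
Degree 5 carries a minor triad in natural-minor keys, so the destination is Bb minor.
Check: the diatonic triads of Bb minor (natural minor) are Bbm (i), Cdim (ii°), Db (III), Ebm (iv), Fm (v), Gb (VI), Ab (VII) — Fm is indeed v.

Bb minor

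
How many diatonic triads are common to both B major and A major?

Diatonic triads of B major: B (I), C#m (ii), D#m (iii), E (IV), F# (V), G#m (vi), A#dim (vii°).
Diatonic triads of A major: A (I), Bm (ii), C#m (iii), D (IV), E (V), F#m (vi), G#dim (vii°).
Matching root and quality in both lists: C#m, E.
That gives 2 common triads.

2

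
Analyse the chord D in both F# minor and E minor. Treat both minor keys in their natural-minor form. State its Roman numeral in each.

The scale of F# minor (natural minor) is F# G# A B C# D E; D is degree 6, and the triad built there (D-F#-A) is major, so it is VI.
The scale of E minor (natural minor) is E F# G A B C D; D is degree 7, and the triad built there (D-F#-A) is major, so it is VII.

VI in F# minor; VII in E minor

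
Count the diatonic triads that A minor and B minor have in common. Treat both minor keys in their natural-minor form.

2

Diatonic triads of A minor (natural minor): A minor (i), B diminished (ii°), C major (III), D minor (iv), E minor (v), F major (VI), G major (VII).
Diatonic triads of B minor (natural minor): B minor (i), C♯ diminished (ii°), D major (III), E minor (iv), F♯ minor (v), G major (VI), A major (VII).
Matching root and quality in both lists: E minor, G major.
That gives 2 common triads.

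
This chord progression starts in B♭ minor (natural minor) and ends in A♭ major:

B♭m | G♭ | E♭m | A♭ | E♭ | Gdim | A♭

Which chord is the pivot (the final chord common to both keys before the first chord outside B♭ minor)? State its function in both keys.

Chords diatonic to B♭ minor: B♭m, Cdim, D♭, E♭m, Fm, G♭, A♭.
Reading the progression, the first chord not in that set is E♭, so the modulation leaves B♭ minor there.
The chord immediately before E♭ is A♭, which is diatonic to both keys: VII in B♭ minor and I in A♭ major.

A♭ — VII in B♭ minor, I in A♭ major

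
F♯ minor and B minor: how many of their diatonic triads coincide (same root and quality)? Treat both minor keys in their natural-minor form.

4

Diatonic triads of F♯ minor (natural minor): F♯m (i), G♯dim (ii°), A (III), Bm (iv), C♯m (v), D (VI), E (VII).
Diatonic triads of B minor (natural minor): Bm (i), C♯dim (ii°), D (III), Em (iv), F♯m (v), G (VI), A (VII).
Matching root and quality in both lists: F♯m, A, Bm, D.
That gives 4 common triads.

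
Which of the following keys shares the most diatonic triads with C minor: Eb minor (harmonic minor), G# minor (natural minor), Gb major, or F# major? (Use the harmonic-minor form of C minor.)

Triads of C minor (harmonic minor): Cm (i), Ddim (ii°), Ebaug (III+), Fm (iv), G (V), Ab (VI), Bdim (vii°).
Eb minor (harmonic minor) shares 1: Ddim.
G# minor (natural minor) shares 0: none.
Gb major shares 0: none.
F# major shares 0: none.
The most common triads (1) are shared with Eb minor.

Eb minor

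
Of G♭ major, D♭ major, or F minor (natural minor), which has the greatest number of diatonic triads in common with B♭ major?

F minor

Triads of B♭ major: B♭ major (I), C minor (ii), D minor (iii), E♭ major (IV), F major (V), G minor (vi), A diminished (vii°).
G♭ major shares 0: none.
D♭ major shares 0: none.
F minor (natural minor) shares 2: Cm, E♭.
The most common triads (2) are shared with F minor.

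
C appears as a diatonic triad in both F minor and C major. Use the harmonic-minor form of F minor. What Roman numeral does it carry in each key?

V in F minor; I in C major

The scale of F minor (harmonic minor) is F G Ab Bb C Db E; C is degree 5, and the triad built there (C-E-G) is major, so it is V.
The scale of C major is C D E F G A B; C is degree 1, and the triad built there (C-E-G) is major, so it is I.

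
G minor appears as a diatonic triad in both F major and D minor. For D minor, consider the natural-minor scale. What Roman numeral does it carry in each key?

The scale of F major is F G A Bb C D E; G is degree 2, and the triad built there (G-Bb-D) is minor, so it is ii.
The scale of D minor (natural minor) is D E F G A Bb C; G is degree 4, and the triad built there (G-Bb-D) is minor, so it is iv.

ii in F major; iv in D minor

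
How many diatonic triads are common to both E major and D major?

2

Diatonic triads of E major: E (I), F♯m (ii), G♯m (iii), A (IV), B (V), C♯m (vi), D♯dim (vii°).
Diatonic triads of D major: D (I), Em (ii), F♯m (iii), G (IV), A (V), Bm (vi), C♯dim (vii°).
Matching root and quality in both lists: F♯m, A.
That gives 2 common triads.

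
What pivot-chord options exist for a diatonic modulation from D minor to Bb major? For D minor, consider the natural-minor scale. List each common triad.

Triads in D minor (natural minor): Dm (i), Edim (ii°), F (III), Gm (iv), Am (v), Bb (VI), C (VII).
Triads in Bb major: Bb (I), Cm (ii), Dm (iii), Eb (IV), F (V), Gm (vi), Adim (vii°).
Shared triads with their functions: Dm (i in D minor, iii in Bb major); F (III in D minor, V in Bb major); Gm (iv in D minor, vi in Bb major); Bb (VI in D minor, I in Bb major).

Dm, F, Gm, Bb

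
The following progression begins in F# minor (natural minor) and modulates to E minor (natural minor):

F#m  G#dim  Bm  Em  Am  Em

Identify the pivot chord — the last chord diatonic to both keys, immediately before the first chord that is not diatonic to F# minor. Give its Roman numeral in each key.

Bm — iv in F# minor, v in E minor

Chords diatonic to F# minor: F#m, G#dim, A, Bm, C#m, D, E.
Reading the progression, the first chord not in that set is Em, so the modulation leaves F# minor there.
The chord immediately before Em is Bm, which is diatonic to both keys: iv in F# minor and v in E minor.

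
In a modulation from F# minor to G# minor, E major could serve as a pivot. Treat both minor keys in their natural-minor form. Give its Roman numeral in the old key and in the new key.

The scale of F# minor (natural minor) is F# G# A B C# D E; E is degree 7, and the triad built there (E-G#-B) is major, so it is VII.
The scale of G# minor (natural minor) is G# A# B C# D# E F#; E is degree 6, and the triad built there (E-G#-B) is major, so it is VI.

VII in F# minor; VI in G# minor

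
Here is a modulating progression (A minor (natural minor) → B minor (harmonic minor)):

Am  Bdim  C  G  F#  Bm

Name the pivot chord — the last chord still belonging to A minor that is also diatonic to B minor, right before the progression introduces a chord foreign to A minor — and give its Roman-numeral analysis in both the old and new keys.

G — VII in A minor, VI in B minor

Chords diatonic to A minor: Am, Bdim, C, Dm, Em, F, G.
Reading the progression, the first chord not in that set is F#, so the modulation leaves A minor there.
The chord immediately before F# is G, which is diatonic to both keys: VII in A minor and VI in B minor.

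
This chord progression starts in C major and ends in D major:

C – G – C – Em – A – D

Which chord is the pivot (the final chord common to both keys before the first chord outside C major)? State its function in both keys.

Em — iii in C major, ii in D major

Chords diatonic to C major: C, Dm, Em, F, G, Am, Bdim.
Reading the progression, the first chord not in that set is A, so the modulation leaves C major there.
The chord immediately before A is Em, which is diatonic to both keys: iii in C major and ii in D major.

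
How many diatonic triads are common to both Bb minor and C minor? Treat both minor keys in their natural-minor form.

2

Diatonic triads of Bb minor (natural minor): Bbm (i), Cdim (ii°), Db (III), Ebm (iv), Fm (v), Gb (VI), Ab (VII).
Diatonic triads of C minor (natural minor): Cm (i), Ddim (ii°), Eb (III), Fm (iv), Gm (v), Ab (VI), Bb (VII).
Matching root and quality in both lists: Fm, Ab.
That gives 2 common triads.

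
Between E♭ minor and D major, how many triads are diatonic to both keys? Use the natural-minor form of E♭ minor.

Diatonic triads of E♭ minor (natural minor): E♭m (i), Fdim (ii°), G♭ (III), A♭m (iv), B♭m (v), C♭ (VI), D♭ (VII).
Diatonic triads of D major: D (I), Em (ii), F♯m (iii), G (IV), A (V), Bm (vi), C♯dim (vii°).
No triad has the same root and quality in both keys.

0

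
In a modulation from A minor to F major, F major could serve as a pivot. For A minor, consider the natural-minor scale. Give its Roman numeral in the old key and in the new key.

VI in A minor; I in F major

The scale of A minor (natural minor) is A B C D E F G; F is degree 6, and the triad built there (F-A-C) is major, so it is VI.
The scale of F major is F G A Bb C D E; F is degree 1, and the triad built there (F-A-C) is major, so it is I.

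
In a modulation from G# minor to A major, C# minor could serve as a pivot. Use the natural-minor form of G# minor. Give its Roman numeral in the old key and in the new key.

The scale of G# minor (natural minor) is G# A# B C# D# E F#; C# is degree 4, and the triad built there (C#-E-G#) is minor, so it is iv.
The scale of A major is A B C# D E F# G#; C# is degree 3, and the triad built there (C#-E-G#) is minor, so it is iii.

iv in G# minor; iii in A major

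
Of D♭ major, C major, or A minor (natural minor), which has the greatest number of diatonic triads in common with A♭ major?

D♭ major

Triads of A♭ major: A♭ major (I), B♭ minor (ii), C minor (iii), D♭ major (IV), E♭ major (V), F minor (vi), G diminished (vii°).
D♭ major shares 4: A♭, B♭m, D♭, Fm.
C major shares 0: none.
A minor (natural minor) shares 0: none.
The most common triads (4) are shared with D♭ major.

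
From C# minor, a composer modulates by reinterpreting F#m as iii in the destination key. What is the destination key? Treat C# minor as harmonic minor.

The numeral iii denotes a minor triad on scale degree 3. With F# on degree 3, the tonic of the new key is D.
Degree 3 carries a minor triad in major keys, so the destination is D major.
Check: the diatonic triads of D major are D (I), Em (ii), F#m (iii), G (IV), A (V), Bm (vi), C#dim (vii°) — F#m is indeed iii.

D major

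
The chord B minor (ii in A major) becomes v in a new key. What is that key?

The numeral v denotes a minor triad on scale degree 5. With B on degree 5, the tonic of the new key is E.
Degree 5 carries a minor triad in natural-minor keys, so the destination is E minor.
Check: the diatonic triads of E minor (natural minor) are Em (i), F#dim (ii°), G (III), Am (iv), Bm (v), C (VI), D (VII) — B minor is indeed v.

E minor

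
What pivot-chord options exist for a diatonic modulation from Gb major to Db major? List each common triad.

Triads in Gb major: Gb (I), Abm (ii), Bbm (iii), Cb (IV), Db (V), Ebm (vi), Fdim (vii°).
Triads in Db major: Db (I), Ebm (ii), Fm (iii), Gb (IV), Ab (V), Bbm (vi), Cdim (vii°).
Shared triads with their functions: Gb (I in Gb major, IV in Db major); Bbm (iii in Gb major, vi in Db major); Db (V in Gb major, I in Db major); Ebm (vi in Gb major, ii in Db major).

Gb, Bbm, Db, Ebm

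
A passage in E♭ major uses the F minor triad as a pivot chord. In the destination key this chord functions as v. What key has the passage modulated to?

The numeral v denotes a minor triad on scale degree 5. With F on degree 5, the tonic of the new key is B♭.
Degree 5 carries a minor triad in natural-minor keys, so the destination is B♭ minor.
Check: the diatonic triads of B♭ minor (natural minor) are B♭m (i), Cdim (ii°), D♭ (III), E♭m (iv), Fm (v), G♭ (VI), A♭ (VII) — F minor is indeed v.

B♭ minor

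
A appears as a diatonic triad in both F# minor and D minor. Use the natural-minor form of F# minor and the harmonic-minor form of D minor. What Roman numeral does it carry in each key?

III in F# minor; V in D minor

The scale of F# minor (natural minor) is F# G# A B C# D E; A is degree 3, and the triad built there (A-C#-E) is major, so it is III.
The scale of D minor (harmonic minor) is D E F G A Bb C#; A is degree 5, and the triad built there (A-C#-E) is major, so it is V.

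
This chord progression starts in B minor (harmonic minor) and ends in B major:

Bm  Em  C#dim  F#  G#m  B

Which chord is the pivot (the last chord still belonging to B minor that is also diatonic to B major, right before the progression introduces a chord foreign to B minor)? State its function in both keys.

F# — V in B minor, V in B major

Chords diatonic to B minor: Bm, C#dim, Daug, Em, F#, G, A#dim.
Reading the progression, the first chord not in that set is G#m, so the modulation leaves B minor there.
The chord immediately before G#m is F#, which is diatonic to both keys: V in B minor and V in B major.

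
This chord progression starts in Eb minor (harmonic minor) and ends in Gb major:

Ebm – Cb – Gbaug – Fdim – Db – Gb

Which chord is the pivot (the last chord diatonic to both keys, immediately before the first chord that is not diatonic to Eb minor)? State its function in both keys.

Fdim — ii° in Eb minor, vii° in Gb major

Chords diatonic to Eb minor: Ebm, Fdim, Gbaug, Abm, Bb, Cb, Ddim.
Reading the progression, the first chord not in that set is Db, so the modulation leaves Eb minor there.
The chord immediately before Db is Fdim, which is diatonic to both keys: ii° in Eb minor and vii° in Gb major.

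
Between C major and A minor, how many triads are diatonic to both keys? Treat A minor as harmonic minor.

4

Diatonic triads of C major: C major (I), D minor (ii), E minor (iii), F major (IV), G major (V), A minor (vi), B diminished (vii°).
Diatonic triads of A minor (harmonic minor): A minor (i), B diminished (ii°), C augmented (III+), D minor (iv), E major (V), F major (VI), G# diminished (vii°).
Matching root and quality in both lists: D minor, F major, A minor, B diminished.
That gives 4 common triads.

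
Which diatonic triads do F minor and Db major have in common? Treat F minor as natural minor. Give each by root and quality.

Triads in F minor (natural minor): Fm (i), Gdim (ii°), Ab (III), Bbm (iv), Cm (v), Db (VI), Eb (VII).
Triads in Db major: Db (I), Ebm (ii), Fm (iii), Gb (IV), Ab (V), Bbm (vi), Cdim (vii°).
Shared triads with their functions: Fm (i in F minor, iii in Db major); Ab (III in F minor, V in Db major); Bbm (iv in F minor, vi in Db major); Db (VI in F minor, I in Db major).

Fm, Ab, Bbm, Db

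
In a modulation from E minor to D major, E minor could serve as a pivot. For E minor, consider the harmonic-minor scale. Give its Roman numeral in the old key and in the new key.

The scale of E minor (harmonic minor) is E F# G A B C D#; E is degree 1, and the triad built there (E-G-B) is minor, so it is i.
The scale of D major is D E F# G A B C#; E is degree 2, and the triad built there (E-G-B) is minor, so it is ii.

i in E minor; ii in D major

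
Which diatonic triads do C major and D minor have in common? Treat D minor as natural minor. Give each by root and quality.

C, Dm, F, Am

Triads in C major: C major (I), D minor (ii), E minor (iii), F major (IV), G major (V), A minor (vi), B diminished (vii°).
Triads in D minor (natural minor): D minor (i), E diminished (ii°), F major (III), G minor (iv), A minor (v), Bb major (VI), C major (VII).
Shared triads with their functions: C major (I in C major, VII in D minor); D minor (ii in C major, i in D minor); F major (IV in C major, III in D minor); A minor (vi in C major, v in D minor).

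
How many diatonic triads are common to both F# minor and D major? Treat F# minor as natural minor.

Diatonic triads of F# minor (natural minor): F#m (i), G#dim (ii°), A (III), Bm (iv), C#m (v), D (VI), E (VII).
Diatonic triads of D major: D (I), Em (ii), F#m (iii), G (IV), A (V), Bm (vi), C#dim (vii°).
Matching root and quality in both lists: F#m, A, Bm, D.
That gives 4 common triads.

4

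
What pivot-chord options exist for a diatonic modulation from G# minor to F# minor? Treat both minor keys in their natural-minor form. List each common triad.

C#m, E

Triads in G# minor (natural minor): G#m (i), A#dim (ii°), B (III), C#m (iv), D#m (v), E (VI), F# (VII).
Triads in F# minor (natural minor): F#m (i), G#dim (ii°), A (III), Bm (iv), C#m (v), D (VI), E (VII).
Shared triads with their functions: C#m (iv in G# minor, v in F# minor); E (VI in G# minor, VII in F# minor).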